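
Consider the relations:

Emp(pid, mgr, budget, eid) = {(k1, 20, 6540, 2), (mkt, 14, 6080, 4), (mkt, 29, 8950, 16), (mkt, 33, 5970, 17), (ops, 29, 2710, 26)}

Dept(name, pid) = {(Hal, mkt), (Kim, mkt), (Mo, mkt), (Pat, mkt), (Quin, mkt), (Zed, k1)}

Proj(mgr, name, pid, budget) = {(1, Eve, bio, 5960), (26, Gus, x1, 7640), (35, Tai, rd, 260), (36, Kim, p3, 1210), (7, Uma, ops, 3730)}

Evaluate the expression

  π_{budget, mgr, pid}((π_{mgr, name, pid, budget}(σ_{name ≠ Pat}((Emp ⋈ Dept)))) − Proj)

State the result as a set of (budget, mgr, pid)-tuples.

{(5970, 33, mkt), (6080, 14, mkt), (6540, 20, k1), (8950, 29, mkt)}

Emp ⋈ Dept (natural join on pid): {(k1, 20, 6540, 2, Zed), (mkt, 14, 6080, 4, Hal), (mkt, 14, 6080, 4, Kim), (mkt, 14, 6080, 4, Mo), (mkt, 14, 6080, 4, Pat), (mkt, 14, 6080, 4, Quin), (mkt, 29, 8950, 16, Hal), (mkt, 29, 8950, 16, Kim), (mkt, 29, 8950, 16, Mo), (mkt, 29, 8950, 16, Pat), (mkt, 29, 8950, 16, Quin), (mkt, 33, 5970, 17, Hal), (mkt, 33, 5970, 17, Kim), (mkt, 33, 5970, 17, Mo), (mkt, 33, 5970, 17, Pat), (mkt, 33, 5970, 17, Quin)}
σ[name ≠ Pat]: keep tuples satisfying name ≠ Pat → {(k1, 20, 6540, 2, Zed), (mkt, 14, 6080, 4, Hal), (mkt, 14, 6080, 4, Kim), (mkt, 14, 6080, 4, Mo), (mkt, 14, 6080, 4, Quin), (mkt, 29, 8950, 16, Hal), (mkt, 29, 8950, 16, Kim), (mkt, 29, 8950, 16, Mo), (mkt, 29, 8950, 16, Quin), (mkt, 33, 5970, 17, Hal), (mkt, 33, 5970, 17, Kim), (mkt, 33, 5970, 17, Mo), (mkt, 33, 5970, 17, Quin)}
π_{mgr, name, pid, budget} gives {(14, Hal, mkt, 6080), (14, Kim, mkt, 6080), (14, Mo, mkt, 6080), (14, Quin, mkt, 6080), (20, Zed, k1, 6540), (29, Hal, mkt, 8950), (29, Kim, mkt, 8950), (29, Mo, mkt, 8950), (29, Quin, mkt, 8950), (33, Hal, mkt, 5970), (33, Kim, mkt, 5970), (33, Mo, mkt, 5970), (33, Quin, mkt, 5970)}.
Difference: {(14, Hal, mkt, 6080), (14, Kim, mkt, 6080), (14, Mo, mkt, 6080), (14, Quin, mkt, 6080), (20, Zed, k1, 6540), (29, Hal, mkt, 8950), (29, Kim, mkt, 8950), (29, Mo, mkt, 8950), (29, Quin, mkt, 8950), (33, Hal, mkt, 5970), (33, Kim, mkt, 5970), (33, Mo, mkt, 5970), (33, Quin, mkt, 5970)} with {(1, Eve, bio, 5960), (26, Gus, x1, 7640), (35, Tai, rd, 260), (36, Kim, p3, 1210), (7, Uma, ops, 3730)} → {(14, Hal, mkt, 6080), (14, Kim, mkt, 6080), (14, Mo, mkt, 6080), (14, Quin, mkt, 6080), (20, Zed, k1, 6540), (29, Hal, mkt, 8950), (29, Kim, mkt, 8950), (29, Mo, mkt, 8950), (29, Quin, mkt, 8950), (33, Hal, mkt, 5970), (33, Kim, mkt, 5970), (33, Mo, mkt, 5970), (33, Quin, mkt, 5970)}
π_{budget, mgr, pid} gives {(5970, 33, mkt), (6080, 14, mkt), (6540, 20, k1), (8950, 29, mkt)} (9 duplicate(s) eliminated).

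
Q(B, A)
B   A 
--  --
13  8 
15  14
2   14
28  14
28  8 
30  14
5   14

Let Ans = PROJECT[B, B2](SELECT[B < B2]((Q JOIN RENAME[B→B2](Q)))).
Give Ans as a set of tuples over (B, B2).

ρ[B→B2]: schema becomes (B2, A); tuples unchanged.
Joining Q and RENAME[B→B2](Q) on A yields {(13, 8, 13), (13, 8, 28), (15, 14, 15), (15, 14, 2), (15, 14, 28), (15, 14, 30), (15, 14, 5), (2, 14, 15), (2, 14, 2), (2, 14, 28), (2, 14, 30), (2, 14, 5), (28, 14, 15), (28, 14, 2), (28, 14, 28), (28, 14, 30), (28, 14, 5), (28, 8, 13), (28, 8, 28), (30, 14, 15), (30, 14, 2), (30, 14, 28), (30, 14, 30), (30, 14, 5), (5, 14, 15), (5, 14, 2), (5, 14, 28), (5, 14, 30), (5, 14, 5)}.
Apply σ_{B < B2}; surviving tuples: {(13, 8, 28), (15, 14, 28), (15, 14, 30), (2, 14, 15), (2, 14, 28), (2, 14, 30), (2, 14, 5), (28, 14, 30), (5, 14, 15), (5, 14, 28), (5, 14, 30)}
π[B, B2]: project onto (B, B2) → {(13, 28), (15, 28), (15, 30), (2, 15), (2, 28), (2, 30), (2, 5), (28, 30), (5, 15), (5, 28), (5, 30)}

{(13, 28), (15, 28), (15, 30), (2, 15), (2, 28), (2, 30), (2, 5), (28, 30), (5, 15), (5, 28), (5, 30)}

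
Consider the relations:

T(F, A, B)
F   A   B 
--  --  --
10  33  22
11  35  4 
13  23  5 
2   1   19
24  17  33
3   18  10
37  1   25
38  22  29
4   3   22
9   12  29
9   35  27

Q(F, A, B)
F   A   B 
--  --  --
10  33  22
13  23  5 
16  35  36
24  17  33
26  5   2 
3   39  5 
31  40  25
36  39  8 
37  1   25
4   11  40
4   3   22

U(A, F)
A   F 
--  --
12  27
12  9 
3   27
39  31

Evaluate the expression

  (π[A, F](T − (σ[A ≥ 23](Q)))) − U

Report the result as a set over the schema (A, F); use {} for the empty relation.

{(1, 2), (1, 37), (17, 24), (18, 3), (22, 38), (3, 4), (35, 11), (35, 9)}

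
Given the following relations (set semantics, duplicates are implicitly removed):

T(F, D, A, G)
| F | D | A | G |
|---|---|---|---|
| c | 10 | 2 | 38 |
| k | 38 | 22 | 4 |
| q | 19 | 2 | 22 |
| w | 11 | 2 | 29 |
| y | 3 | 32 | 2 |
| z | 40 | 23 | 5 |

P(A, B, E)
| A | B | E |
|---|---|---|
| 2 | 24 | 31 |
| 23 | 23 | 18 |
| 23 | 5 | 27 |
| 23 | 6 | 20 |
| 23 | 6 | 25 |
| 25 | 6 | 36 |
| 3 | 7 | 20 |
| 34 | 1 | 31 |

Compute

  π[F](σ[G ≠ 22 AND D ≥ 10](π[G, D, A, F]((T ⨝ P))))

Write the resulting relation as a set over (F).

{c, w, z}

Joining T and P on A yields {(c, 10, 2, 38, 24, 31), (q, 19, 2, 22, 24, 31), (w, 11, 2, 29, 24, 31), (z, 40, 23, 5, 23, 18), (z, 40, 23, 5, 5, 27), (z, 40, 23, 5, 6, 20), (z, 40, 23, 5, 6, 25)}.
π_{G, D, A, F} gives {(22, 19, 2, q), (29, 11, 2, w), (38, 10, 2, c), (5, 40, 23, z)} (3 duplicate(s) eliminated).
σ[G ≠ 22 AND D ≥ 10]: keep tuples satisfying G ≠ 22 AND D ≥ 10 → {(29, 11, 2, w), (38, 10, 2, c), (5, 40, 23, z)}
π_{F} gives {c, w, z}.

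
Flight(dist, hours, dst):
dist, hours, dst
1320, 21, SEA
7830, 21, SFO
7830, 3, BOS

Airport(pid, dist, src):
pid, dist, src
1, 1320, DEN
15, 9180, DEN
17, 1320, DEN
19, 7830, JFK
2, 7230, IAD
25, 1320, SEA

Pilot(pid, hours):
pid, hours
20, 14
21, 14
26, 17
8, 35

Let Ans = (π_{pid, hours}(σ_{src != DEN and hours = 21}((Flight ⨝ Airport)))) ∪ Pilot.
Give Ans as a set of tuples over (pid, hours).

{(19, 21), (20, 14), (21, 14), (25, 21), (26, 17), (8, 35)}

Natural join on dist: {(1320, 21, SEA, 1, DEN), (1320, 21, SEA, 17, DEN), (1320, 21, SEA, 25, SEA), (7830, 21, SFO, 19, JFK), (7830, 3, BOS, 19, JFK)}
Filtering on src != DEN and hours = 21 leaves {(1320, 21, SEA, 25, SEA), (7830, 21, SFO, 19, JFK)}.
Projecting to pid, hours: {(19, 21), (25, 21)}
Taking the union: {(19, 21), (20, 14), (21, 14), (25, 21), (26, 17), (8, 35)}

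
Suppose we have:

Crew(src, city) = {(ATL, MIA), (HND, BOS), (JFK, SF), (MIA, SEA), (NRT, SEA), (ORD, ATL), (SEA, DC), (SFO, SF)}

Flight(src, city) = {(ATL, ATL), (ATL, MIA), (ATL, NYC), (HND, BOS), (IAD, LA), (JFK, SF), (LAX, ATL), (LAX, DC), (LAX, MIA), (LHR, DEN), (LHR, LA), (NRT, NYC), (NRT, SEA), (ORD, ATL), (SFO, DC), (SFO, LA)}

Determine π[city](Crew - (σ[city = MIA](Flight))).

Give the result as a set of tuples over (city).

Apply σ_{city = MIA}; surviving tuples: {(ATL, MIA), (LAX, MIA)}
Taking the difference: {(HND, BOS), (JFK, SF), (MIA, SEA), (NRT, SEA), (ORD, ATL), (SEA, DC), (SFO, SF)}
π_{city} gives {ATL, BOS, DC, SEA, SF} (2 duplicate(s) eliminated).

{ATL, BOS, DC, SEA, SF}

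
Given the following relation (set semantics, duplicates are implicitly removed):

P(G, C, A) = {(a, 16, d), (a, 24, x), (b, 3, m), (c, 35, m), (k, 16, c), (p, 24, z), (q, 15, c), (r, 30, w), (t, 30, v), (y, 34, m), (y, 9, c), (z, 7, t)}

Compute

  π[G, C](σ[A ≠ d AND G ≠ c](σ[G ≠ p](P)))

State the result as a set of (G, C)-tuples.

Filtering on G ≠ p leaves {(a, 16, d), (a, 24, x), (b, 3, m), (c, 35, m), (k, 16, c), (q, 15, c), (r, 30, w), (t, 30, v), (y, 34, m), (y, 9, c), (z, 7, t)}.
Filtering on A ≠ d AND G ≠ c leaves {(a, 24, x), (b, 3, m), (k, 16, c), (q, 15, c), (r, 30, w), (t, 30, v), (y, 34, m), (y, 9, c), (z, 7, t)}.
Keep only column(s) G, C: {(a, 24), (b, 3), (k, 16), (q, 15), (r, 30), (t, 30), (y, 34), (y, 9), (z, 7)}

{(a, 24), (b, 3), (k, 16), (q, 15), (r, 30), (t, 30), (y, 34), (y, 9), (z, 7)}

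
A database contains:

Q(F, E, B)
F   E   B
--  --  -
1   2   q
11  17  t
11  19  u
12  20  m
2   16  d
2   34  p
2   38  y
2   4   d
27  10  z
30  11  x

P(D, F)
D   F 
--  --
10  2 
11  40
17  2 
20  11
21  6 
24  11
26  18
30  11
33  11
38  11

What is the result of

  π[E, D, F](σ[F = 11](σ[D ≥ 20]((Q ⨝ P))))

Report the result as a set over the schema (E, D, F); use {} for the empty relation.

{(17, 20, 11), (17, 24, 11), (17, 30, 11), (17, 33, 11), (17, 38, 11), (19, 20, 11), (19, 24, 11), (19, 30, 11), (19, 33, 11), (19, 38, 11)}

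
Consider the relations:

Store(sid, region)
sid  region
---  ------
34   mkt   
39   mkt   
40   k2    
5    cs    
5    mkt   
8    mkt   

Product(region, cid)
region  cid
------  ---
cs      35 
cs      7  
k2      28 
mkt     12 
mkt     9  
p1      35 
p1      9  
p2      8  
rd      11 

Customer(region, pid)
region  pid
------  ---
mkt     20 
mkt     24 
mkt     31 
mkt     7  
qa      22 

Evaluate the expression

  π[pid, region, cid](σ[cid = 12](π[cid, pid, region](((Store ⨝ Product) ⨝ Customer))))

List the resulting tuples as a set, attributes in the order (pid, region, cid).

Natural join on region: {(34, mkt, 12), (34, mkt, 9), (39, mkt, 12), (39, mkt, 9), (40, k2, 28), (5, cs, 35), (5, cs, 7), (5, mkt, 12), (5, mkt, 9), (8, mkt, 12), (8, mkt, 9)}
Natural join on region: {(34, mkt, 12, 20), (34, mkt, 12, 24), (34, mkt, 12, 31), (34, mkt, 12, 7), (34, mkt, 9, 20), (34, mkt, 9, 24), (34, mkt, 9, 31), (34, mkt, 9, 7), (39, mkt, 12, 20), (39, mkt, 12, 24), (39, mkt, 12, 31), (39, mkt, 12, 7), (39, mkt, 9, 20), (39, mkt, 9, 24), (39, mkt, 9, 31), (39, mkt, 9, 7), (5, mkt, 12, 20), (5, mkt, 12, 24), (5, mkt, 12, 31), (5, mkt, 12, 7), (5, mkt, 9, 20), (5, mkt, 9, 24), (5, mkt, 9, 31), (5, mkt, 9, 7), (8, mkt, 12, 20), (8, mkt, 12, 24), (8, mkt, 12, 31), (8, mkt, 12, 7), (8, mkt, 9, 20), (8, mkt, 9, 24), (8, mkt, 9, 31), (8, mkt, 9, 7)}
π_{cid, pid, region} gives {(12, 20, mkt), (12, 24, mkt), (12, 31, mkt), (12, 7, mkt), (9, 20, mkt), (9, 24, mkt), (9, 31, mkt), (9, 7, mkt)} (24 duplicate(s) eliminated).
σ[cid = 12]: keep tuples satisfying cid = 12 → {(12, 20, mkt), (12, 24, mkt), (12, 31, mkt), (12, 7, mkt)}
π_{pid, region, cid} gives {(20, mkt, 12), (24, mkt, 12), (31, mkt, 12), (7, mkt, 12)}.

{(20, mkt, 12), (24, mkt, 12), (31, mkt, 12), (7, mkt, 12)}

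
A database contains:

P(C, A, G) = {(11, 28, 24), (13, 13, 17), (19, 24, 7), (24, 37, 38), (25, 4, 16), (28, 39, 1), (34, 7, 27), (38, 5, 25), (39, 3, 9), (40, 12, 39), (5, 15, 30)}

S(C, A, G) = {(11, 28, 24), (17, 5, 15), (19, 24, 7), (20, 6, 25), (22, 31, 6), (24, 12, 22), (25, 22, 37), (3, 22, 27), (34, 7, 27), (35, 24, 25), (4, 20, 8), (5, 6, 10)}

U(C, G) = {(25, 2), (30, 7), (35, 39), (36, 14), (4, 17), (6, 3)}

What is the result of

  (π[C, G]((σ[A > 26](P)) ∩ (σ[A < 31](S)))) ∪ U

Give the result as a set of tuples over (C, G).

{(11, 24), (25, 2), (30, 7), (35, 39), (36, 14), (4, 17), (6, 3)}

σ[A > 26]: keep tuples satisfying A > 26 → {(11, 28, 24), (24, 37, 38), (28, 39, 1)}
σ[A < 31]: keep tuples satisfying A < 31 → {(11, 28, 24), (17, 5, 15), (19, 24, 7), (20, 6, 25), (24, 12, 22), (25, 22, 37), (3, 22, 27), (34, 7, 27), (35, 24, 25), (4, 20, 8), (5, 6, 10)}
Taking the intersection: {(11, 28, 24)}
π[C, G]: project onto (C, G) → {(11, 24)}
Taking the union: {(11, 24), (25, 2), (30, 7), (35, 39), (36, 14), (4, 17), (6, 3)}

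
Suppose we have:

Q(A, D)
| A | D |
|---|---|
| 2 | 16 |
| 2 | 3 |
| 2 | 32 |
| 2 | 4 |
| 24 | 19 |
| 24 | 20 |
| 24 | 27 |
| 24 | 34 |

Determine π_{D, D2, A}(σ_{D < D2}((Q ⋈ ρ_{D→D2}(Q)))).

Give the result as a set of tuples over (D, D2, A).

ρ[D→D2]: schema becomes (A, D2); tuples unchanged.
Joining Q and ρ_{D→D2}(Q) on A yields {(2, 16, 16), (2, 16, 3), (2, 16, 32), (2, 16, 4), (2, 3, 16), (2, 3, 3), (2, 3, 32), (2, 3, 4), (2, 32, 16), (2, 32, 3), (2, 32, 32), (2, 32, 4), (2, 4, 16), (2, 4, 3), (2, 4, 32), (2, 4, 4), (24, 19, 19), (24, 19, 20), (24, 19, 27), (24, 19, 34), (24, 20, 19), (24, 20, 20), (24, 20, 27), (24, 20, 34), (24, 27, 19), (24, 27, 20), (24, 27, 27), (24, 27, 34), (24, 34, 19), (24, 34, 20), (24, 34, 27), (24, 34, 34)}.
Selection D < D2: {(2, 16, 32), (2, 3, 16), (2, 3, 32), (2, 3, 4), (2, 4, 16), (2, 4, 32), (24, 19, 20), (24, 19, 27), (24, 19, 34), (24, 20, 27), (24, 20, 34), (24, 27, 34)}
π[D, D2, A]: project onto (D, D2, A) → {(16, 32, 2), (19, 20, 24), (19, 27, 24), (19, 34, 24), (20, 27, 24), (20, 34, 24), (27, 34, 24), (3, 16, 2), (3, 32, 2), (3, 4, 2), (4, 16, 2), (4, 32, 2)}

{(16, 32, 2), (19, 20, 24), (19, 27, 24), (19, 34, 24), (20, 27, 24), (20, 34, 24), (27, 34, 24), (3, 16, 2), (3, 32, 2), (3, 4, 2), (4, 16, 2), (4, 32, 2)}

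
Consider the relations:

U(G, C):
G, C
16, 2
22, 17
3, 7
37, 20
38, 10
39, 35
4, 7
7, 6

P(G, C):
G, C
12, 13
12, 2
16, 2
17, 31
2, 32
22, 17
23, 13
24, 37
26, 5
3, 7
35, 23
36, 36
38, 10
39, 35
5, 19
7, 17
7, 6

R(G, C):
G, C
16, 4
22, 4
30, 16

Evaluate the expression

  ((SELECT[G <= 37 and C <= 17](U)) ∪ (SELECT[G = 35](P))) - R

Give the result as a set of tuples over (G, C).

{(16, 2), (22, 17), (3, 7), (35, 23), (4, 7), (7, 6)}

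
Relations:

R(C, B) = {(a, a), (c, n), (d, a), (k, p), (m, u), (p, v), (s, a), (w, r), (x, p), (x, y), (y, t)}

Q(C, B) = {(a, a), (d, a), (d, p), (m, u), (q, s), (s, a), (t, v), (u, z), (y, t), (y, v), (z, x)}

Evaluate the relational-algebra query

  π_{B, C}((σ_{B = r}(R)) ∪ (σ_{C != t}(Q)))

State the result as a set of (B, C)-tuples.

{(a, a), (a, d), (a, s), (p, d), (r, w), (s, q), (t, y), (u, m), (v, y), (x, z), (z, u)}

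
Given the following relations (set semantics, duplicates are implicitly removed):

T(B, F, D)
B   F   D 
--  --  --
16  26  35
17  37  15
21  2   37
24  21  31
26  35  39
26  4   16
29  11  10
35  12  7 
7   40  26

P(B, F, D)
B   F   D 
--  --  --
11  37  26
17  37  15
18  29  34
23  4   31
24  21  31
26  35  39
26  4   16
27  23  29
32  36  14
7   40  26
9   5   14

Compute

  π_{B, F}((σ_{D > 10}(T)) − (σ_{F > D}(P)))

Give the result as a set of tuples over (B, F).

σ[D > 10]: keep tuples satisfying D > 10 → {(16, 26, 35), (17, 37, 15), (21, 2, 37), (24, 21, 31), (26, 35, 39), (26, 4, 16), (7, 40, 26)}
σ[F > D]: keep tuples satisfying F > D → {(11, 37, 26), (17, 37, 15), (32, 36, 14), (7, 40, 26)}
Taking the difference: {(16, 26, 35), (21, 2, 37), (24, 21, 31), (26, 35, 39), (26, 4, 16)}
π[B, F]: project onto (B, F) → {(16, 26), (21, 2), (24, 21), (26, 35), (26, 4)}

{(16, 26), (21, 2), (24, 21), (26, 35), (26, 4)}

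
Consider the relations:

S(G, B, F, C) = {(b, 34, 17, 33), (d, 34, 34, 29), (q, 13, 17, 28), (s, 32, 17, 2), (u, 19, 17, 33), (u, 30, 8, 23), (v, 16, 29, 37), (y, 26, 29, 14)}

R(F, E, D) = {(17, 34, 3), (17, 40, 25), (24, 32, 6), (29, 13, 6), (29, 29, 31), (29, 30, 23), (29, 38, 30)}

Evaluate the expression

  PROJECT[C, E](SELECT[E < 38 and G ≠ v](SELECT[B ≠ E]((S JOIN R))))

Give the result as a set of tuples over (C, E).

S ⋈ R (natural join on F): {(b, 34, 17, 33, 34, 3), (b, 34, 17, 33, 40, 25), (q, 13, 17, 28, 34, 3), (q, 13, 17, 28, 40, 25), (s, 32, 17, 2, 34, 3), (s, 32, 17, 2, 40, 25), (u, 19, 17, 33, 34, 3), (u, 19, 17, 33, 40, 25), (v, 16, 29, 37, 13, 6), (v, 16, 29, 37, 29, 31), (v, 16, 29, 37, 30, 23), (v, 16, 29, 37, 38, 30), (y, 26, 29, 14, 13, 6), (y, 26, 29, 14, 29, 31), (y, 26, 29, 14, 30, 23), (y, 26, 29, 14, 38, 30)}
Apply σ_{B ≠ E}; surviving tuples: {(b, 34, 17, 33, 40, 25), (q, 13, 17, 28, 34, 3), (q, 13, 17, 28, 40, 25), (s, 32, 17, 2, 34, 3), (s, 32, 17, 2, 40, 25), (u, 19, 17, 33, 34, 3), (u, 19, 17, 33, 40, 25), (v, 16, 29, 37, 13, 6), (v, 16, 29, 37, 29, 31), (v, 16, 29, 37, 30, 23), (v, 16, 29, 37, 38, 30), (y, 26, 29, 14, 13, 6), (y, 26, 29, 14, 29, 31), (y, 26, 29, 14, 30, 23), (y, 26, 29, 14, 38, 30)}
Apply σ_{E < 38 and G ≠ v}; surviving tuples: {(q, 13, 17, 28, 34, 3), (s, 32, 17, 2, 34, 3), (u, 19, 17, 33, 34, 3), (y, 26, 29, 14, 13, 6), (y, 26, 29, 14, 29, 31), (y, 26, 29, 14, 30, 23)}
Projecting to C, E: {(14, 13), (14, 29), (14, 30), (2, 34), (28, 34), (33, 34)}

{(14, 13), (14, 29), (14, 30), (2, 34), (28, 34), (33, 34)}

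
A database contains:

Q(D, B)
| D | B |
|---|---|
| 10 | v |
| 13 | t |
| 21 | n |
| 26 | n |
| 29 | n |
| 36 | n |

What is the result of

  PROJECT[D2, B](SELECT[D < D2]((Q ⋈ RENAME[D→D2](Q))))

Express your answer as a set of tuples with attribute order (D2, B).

ρ[D→D2]: schema becomes (D2, B); tuples unchanged.
Joining Q and RENAME[D→D2](Q) on B yields {(10, v, 10), (13, t, 13), (21, n, 21), (21, n, 26), (21, n, 29), (21, n, 36), (26, n, 21), (26, n, 26), (26, n, 29), (26, n, 36), (29, n, 21), (29, n, 26), (29, n, 29), (29, n, 36), (36, n, 21), (36, n, 26), (36, n, 29), (36, n, 36)}.
Apply σ_{D < D2}; surviving tuples: {(21, n, 26), (21, n, 29), (21, n, 36), (26, n, 29), (26, n, 36), (29, n, 36)}
Keep only column(s) D2, B (3 duplicate(s) eliminated): {(26, n), (29, n), (36, n)}

{(26, n), (29, n), (36, n)}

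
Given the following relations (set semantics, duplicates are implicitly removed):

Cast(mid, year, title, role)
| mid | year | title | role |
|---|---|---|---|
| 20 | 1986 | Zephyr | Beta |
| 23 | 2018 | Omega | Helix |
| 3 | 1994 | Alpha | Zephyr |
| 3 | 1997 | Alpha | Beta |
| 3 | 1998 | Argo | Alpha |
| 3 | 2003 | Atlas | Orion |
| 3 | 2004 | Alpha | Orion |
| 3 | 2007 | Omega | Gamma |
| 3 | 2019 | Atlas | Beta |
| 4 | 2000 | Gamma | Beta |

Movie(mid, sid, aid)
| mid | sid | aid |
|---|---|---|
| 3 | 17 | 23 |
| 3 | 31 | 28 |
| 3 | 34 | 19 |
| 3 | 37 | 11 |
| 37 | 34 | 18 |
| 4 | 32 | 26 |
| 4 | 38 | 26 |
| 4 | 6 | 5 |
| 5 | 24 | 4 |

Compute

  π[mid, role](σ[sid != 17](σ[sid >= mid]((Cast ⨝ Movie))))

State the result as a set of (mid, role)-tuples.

{(3, Alpha), (3, Beta), (3, Gamma), (3, Orion), (3, Zephyr), (4, Beta)}

Cast ⋈ Movie (natural join on mid): {(3, 1994, Alpha, Zephyr, 17, 23), (3, 1994, Alpha, Zephyr, 31, 28), (3, 1994, Alpha, Zephyr, 34, 19), (3, 1994, Alpha, Zephyr, 37, 11), (3, 1997, Alpha, Beta, 17, 23), (3, 1997, Alpha, Beta, 31, 28), (3, 1997, Alpha, Beta, 34, 19), (3, 1997, Alpha, Beta, 37, 11), (3, 1998, Argo, Alpha, 17, 23), (3, 1998, Argo, Alpha, 31, 28), (3, 1998, Argo, Alpha, 34, 19), (3, 1998, Argo, Alpha, 37, 11), (3, 2003, Atlas, Orion, 17, 23), (3, 2003, Atlas, Orion, 31, 28), (3, 2003, Atlas, Orion, 34, 19), (3, 2003, Atlas, Orion, 37, 11), (3, 2004, Alpha, Orion, 17, 23), (3, 2004, Alpha, Orion, 31, 28), (3, 2004, Alpha, Orion, 34, 19), (3, 2004, Alpha, Orion, 37, 11), (3, 2007, Omega, Gamma, 17, 23), (3, 2007, Omega, Gamma, 31, 28), (3, 2007, Omega, Gamma, 34, 19), (3, 2007, Omega, Gamma, 37, 11), (3, 2019, Atlas, Beta, 17, 23), (3, 2019, Atlas, Beta, 31, 28), (3, 2019, Atlas, Beta, 34, 19), (3, 2019, Atlas, Beta, 37, 11), (4, 2000, Gamma, Beta, 32, 26), (4, 2000, Gamma, Beta, 38, 26), (4, 2000, Gamma, Beta, 6, 5)}
σ[sid >= mid]: keep tuples satisfying sid >= mid → {(3, 1994, Alpha, Zephyr, 17, 23), (3, 1994, Alpha, Zephyr, 31, 28), (3, 1994, Alpha, Zephyr, 34, 19), (3, 1994, Alpha, Zephyr, 37, 11), (3, 1997, Alpha, Beta, 17, 23), (3, 1997, Alpha, Beta, 31, 28), (3, 1997, Alpha, Beta, 34, 19), (3, 1997, Alpha, Beta, 37, 11), (3, 1998, Argo, Alpha, 17, 23), (3, 1998, Argo, Alpha, 31, 28), (3, 1998, Argo, Alpha, 34, 19), (3, 1998, Argo, Alpha, 37, 11), (3, 2003, Atlas, Orion, 17, 23), (3, 2003, Atlas, Orion, 31, 28), (3, 2003, Atlas, Orion, 34, 19), (3, 2003, Atlas, Orion, 37, 11), (3, 2004, Alpha, Orion, 17, 23), (3, 2004, Alpha, Orion, 31, 28), (3, 2004, Alpha, Orion, 34, 19), (3, 2004, Alpha, Orion, 37, 11), (3, 2007, Omega, Gamma, 17, 23), (3, 2007, Omega, Gamma, 31, 28), (3, 2007, Omega, Gamma, 34, 19), (3, 2007, Omega, Gamma, 37, 11), (3, 2019, Atlas, Beta, 17, 23), (3, 2019, Atlas, Beta, 31, 28), (3, 2019, Atlas, Beta, 34, 19), (3, 2019, Atlas, Beta, 37, 11), (4, 2000, Gamma, Beta, 32, 26), (4, 2000, Gamma, Beta, 38, 26), (4, 2000, Gamma, Beta, 6, 5)}
σ[sid != 17]: keep tuples satisfying sid != 17 → {(3, 1994, Alpha, Zephyr, 31, 28), (3, 1994, Alpha, Zephyr, 34, 19), (3, 1994, Alpha, Zephyr, 37, 11), (3, 1997, Alpha, Beta, 31, 28), (3, 1997, Alpha, Beta, 34, 19), (3, 1997, Alpha, Beta, 37, 11), (3, 1998, Argo, Alpha, 31, 28), (3, 1998, Argo, Alpha, 34, 19), (3, 1998, Argo, Alpha, 37, 11), (3, 2003, Atlas, Orion, 31, 28), (3, 2003, Atlas, Orion, 34, 19), (3, 2003, Atlas, Orion, 37, 11), (3, 2004, Alpha, Orion, 31, 28), (3, 2004, Alpha, Orion, 34, 19), (3, 2004, Alpha, Orion, 37, 11), (3, 2007, Omega, Gamma, 31, 28), (3, 2007, Omega, Gamma, 34, 19), (3, 2007, Omega, Gamma, 37, 11), (3, 2019, Atlas, Beta, 31, 28), (3, 2019, Atlas, Beta, 34, 19), (3, 2019, Atlas, Beta, 37, 11), (4, 2000, Gamma, Beta, 32, 26), (4, 2000, Gamma, Beta, 38, 26), (4, 2000, Gamma, Beta, 6, 5)}
π[mid, role]: project onto (mid, role) (18 duplicate(s) eliminated) → {(3, Alpha), (3, Beta), (3, Gamma), (3, Orion), (3, Zephyr), (4, Beta)}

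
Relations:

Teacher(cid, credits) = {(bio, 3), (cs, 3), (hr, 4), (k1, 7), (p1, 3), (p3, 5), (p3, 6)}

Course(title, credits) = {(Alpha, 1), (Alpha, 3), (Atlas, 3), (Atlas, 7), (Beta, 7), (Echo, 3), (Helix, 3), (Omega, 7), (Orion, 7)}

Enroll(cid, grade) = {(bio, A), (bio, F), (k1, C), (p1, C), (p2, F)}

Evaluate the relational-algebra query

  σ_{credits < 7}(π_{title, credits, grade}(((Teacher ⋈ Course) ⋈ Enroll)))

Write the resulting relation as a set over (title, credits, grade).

Teacher ⋈ Course (natural join on credits): {(bio, 3, Alpha), (bio, 3, Atlas), (bio, 3, Echo), (bio, 3, Helix), (cs, 3, Alpha), (cs, 3, Atlas), (cs, 3, Echo), (cs, 3, Helix), (k1, 7, Atlas), (k1, 7, Beta), (k1, 7, Omega), (k1, 7, Orion), (p1, 3, Alpha), (p1, 3, Atlas), (p1, 3, Echo), (p1, 3, Helix)}
(Teacher ⋈ Course) ⋈ Enroll (natural join on cid): {(bio, 3, Alpha, A), (bio, 3, Alpha, F), (bio, 3, Atlas, A), (bio, 3, Atlas, F), (bio, 3, Echo, A), (bio, 3, Echo, F), (bio, 3, Helix, A), (bio, 3, Helix, F), (k1, 7, Atlas, C), (k1, 7, Beta, C), (k1, 7, Omega, C), (k1, 7, Orion, C), (p1, 3, Alpha, C), (p1, 3, Atlas, C), (p1, 3, Echo, C), (p1, 3, Helix, C)}
Keep only column(s) title, credits, grade: {(Alpha, 3, A), (Alpha, 3, C), (Alpha, 3, F), (Atlas, 3, A), (Atlas, 3, C), (Atlas, 3, F), (Atlas, 7, C), (Beta, 7, C), (Echo, 3, A), (Echo, 3, C), (Echo, 3, F), (Helix, 3, A), (Helix, 3, C), (Helix, 3, F), (Omega, 7, C), (Orion, 7, C)}
Selection credits < 7: {(Alpha, 3, A), (Alpha, 3, C), (Alpha, 3, F), (Atlas, 3, A), (Atlas, 3, C), (Atlas, 3, F), (Echo, 3, A), (Echo, 3, C), (Echo, 3, F), (Helix, 3, A), (Helix, 3, C), (Helix, 3, F)}

{(Alpha, 3, A), (Alpha, 3, C), (Alpha, 3, F), (Atlas, 3, A), (Atlas, 3, C), (Atlas, 3, F), (Echo, 3, A), (Echo, 3, C), (Echo, 3, F), (Helix, 3, A), (Helix, 3, C), (Helix, 3, F)}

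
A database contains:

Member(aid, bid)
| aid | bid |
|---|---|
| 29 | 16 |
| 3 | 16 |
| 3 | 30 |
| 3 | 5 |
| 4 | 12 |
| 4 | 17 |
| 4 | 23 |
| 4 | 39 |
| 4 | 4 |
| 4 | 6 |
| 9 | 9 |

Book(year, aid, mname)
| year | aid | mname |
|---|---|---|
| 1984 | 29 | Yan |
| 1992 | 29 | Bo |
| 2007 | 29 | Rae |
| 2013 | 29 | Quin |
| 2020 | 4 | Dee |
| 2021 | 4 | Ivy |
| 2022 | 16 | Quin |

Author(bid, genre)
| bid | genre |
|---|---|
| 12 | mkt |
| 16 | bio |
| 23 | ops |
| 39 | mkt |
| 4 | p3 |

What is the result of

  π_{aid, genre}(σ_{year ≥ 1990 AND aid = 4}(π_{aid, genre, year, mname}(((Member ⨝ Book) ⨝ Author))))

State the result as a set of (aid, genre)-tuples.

Member ⋈ Book (natural join on aid): {(29, 16, 1984, Yan), (29, 16, 1992, Bo), (29, 16, 2007, Rae), (29, 16, 2013, Quin), (4, 12, 2020, Dee), (4, 12, 2021, Ivy), (4, 17, 2020, Dee), (4, 17, 2021, Ivy), (4, 23, 2020, Dee), (4, 23, 2021, Ivy), (4, 39, 2020, Dee), (4, 39, 2021, Ivy), (4, 4, 2020, Dee), (4, 4, 2021, Ivy), (4, 6, 2020, Dee), (4, 6, 2021, Ivy)}
(Member ⨝ Book) ⋈ Author (natural join on bid): {(29, 16, 1984, Yan, bio), (29, 16, 1992, Bo, bio), (29, 16, 2007, Rae, bio), (29, 16, 2013, Quin, bio), (4, 12, 2020, Dee, mkt), (4, 12, 2021, Ivy, mkt), (4, 23, 2020, Dee, ops), (4, 23, 2021, Ivy, ops), (4, 39, 2020, Dee, mkt), (4, 39, 2021, Ivy, mkt), (4, 4, 2020, Dee, p3), (4, 4, 2021, Ivy, p3)}
π[aid, genre, year, mname]: project onto (aid, genre, year, mname) (2 duplicate(s) eliminated) → {(29, bio, 1984, Yan), (29, bio, 1992, Bo), (29, bio, 2007, Rae), (29, bio, 2013, Quin), (4, mkt, 2020, Dee), (4, mkt, 2021, Ivy), (4, ops, 2020, Dee), (4, ops, 2021, Ivy), (4, p3, 2020, Dee), (4, p3, 2021, Ivy)}
Selection year ≥ 1990 AND aid = 4: {(4, mkt, 2020, Dee), (4, mkt, 2021, Ivy), (4, ops, 2020, Dee), (4, ops, 2021, Ivy), (4, p3, 2020, Dee), (4, p3, 2021, Ivy)}
π[aid, genre]: project onto (aid, genre) (3 duplicate(s) eliminated) → {(4, mkt), (4, ops), (4, p3)}

{(4, mkt), (4, ops), (4, p3)}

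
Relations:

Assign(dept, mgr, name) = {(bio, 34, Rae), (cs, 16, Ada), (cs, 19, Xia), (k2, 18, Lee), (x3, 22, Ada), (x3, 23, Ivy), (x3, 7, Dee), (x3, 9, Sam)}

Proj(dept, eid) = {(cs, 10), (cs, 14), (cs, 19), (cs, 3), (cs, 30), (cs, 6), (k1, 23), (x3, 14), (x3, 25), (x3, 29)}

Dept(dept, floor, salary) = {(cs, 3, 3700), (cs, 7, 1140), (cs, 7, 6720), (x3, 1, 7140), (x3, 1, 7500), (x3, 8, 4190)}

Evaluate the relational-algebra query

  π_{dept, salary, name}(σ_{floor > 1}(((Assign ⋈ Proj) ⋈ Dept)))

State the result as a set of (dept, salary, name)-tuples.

{(cs, 1140, Ada), (cs, 1140, Xia), (cs, 3700, Ada), (cs, 3700, Xia), (cs, 6720, Ada), (cs, 6720, Xia), (x3, 4190, Ada), (x3, 4190, Dee), (x3, 4190, Ivy), (x3, 4190, Sam)}

Joining Assign and Proj on dept yields {(cs, 16, Ada, 10), (cs, 16, Ada, 14), (cs, 16, Ada, 19), (cs, 16, Ada, 3), (cs, 16, Ada, 30), (cs, 16, Ada, 6), (cs, 19, Xia, 10), (cs, 19, Xia, 14), (cs, 19, Xia, 19), (cs, 19, Xia, 3), (cs, 19, Xia, 30), (cs, 19, Xia, 6), (x3, 22, Ada, 14), (x3, 22, Ada, 25), (x3, 22, Ada, 29), (x3, 23, Ivy, 14), (x3, 23, Ivy, 25), (x3, 23, Ivy, 29), (x3, 7, Dee, 14), (x3, 7, Dee, 25), (x3, 7, Dee, 29), (x3, 9, Sam, 14), (x3, 9, Sam, 25), (x3, 9, Sam, 29)}.
Joining (Assign ⋈ Proj) and Dept on dept yields {(cs, 16, Ada, 10, 3, 3700), (cs, 16, Ada, 10, 7, 1140), (cs, 16, Ada, 10, 7, 6720), (cs, 16, Ada, 14, 3, 3700), (cs, 16, Ada, 14, 7, 1140), (cs, 16, Ada, 14, 7, 6720), (cs, 16, Ada, 19, 3, 3700), (cs, 16, Ada, 19, 7, 1140), (cs, 16, Ada, 19, 7, 6720), (cs, 16, Ada, 3, 3, 3700), (cs, 16, Ada, 3, 7, 1140), (cs, 16, Ada, 3, 7, 6720), (cs, 16, Ada, 30, 3, 3700), (cs, 16, Ada, 30, 7, 1140), (cs, 16, Ada, 30, 7, 6720), (cs, 16, Ada, 6, 3, 3700), (cs, 16, Ada, 6, 7, 1140), (cs, 16, Ada, 6, 7, 6720), (cs, 19, Xia, 10, 3, 3700), (cs, 19, Xia, 10, 7, 1140), (cs, 19, Xia, 10, 7, 6720), (cs, 19, Xia, 14, 3, 3700), (cs, 19, Xia, 14, 7, 1140), (cs, 19, Xia, 14, 7, 6720), (cs, 19, Xia, 19, 3, 3700), (cs, 19, Xia, 19, 7, 1140), (cs, 19, Xia, 19, 7, 6720), (cs, 19, Xia, 3, 3, 3700), (cs, 19, Xia, 3, 7, 1140), (cs, 19, Xia, 3, 7, 6720), (cs, 19, Xia, 30, 3, 3700), (cs, 19, Xia, 30, 7, 1140), (cs, 19, Xia, 30, 7, 6720), (cs, 19, Xia, 6, 3, 3700), (cs, 19, Xia, 6, 7, 1140), (cs, 19, Xia, 6, 7, 6720), (x3, 22, Ada, 14, 1, 7140), (x3, 22, Ada, 14, 1, 7500), (x3, 22, Ada, 14, 8, 4190), (x3, 22, Ada, 25, 1, 7140), (x3, 22, Ada, 25, 1, 7500), (x3, 22, Ada, 25, 8, 4190), (x3, 22, Ada, 29, 1, 7140), (x3, 22, Ada, 29, 1, 7500), (x3, 22, Ada, 29, 8, 4190), (x3, 23, Ivy, 14, 1, 7140), (x3, 23, Ivy, 14, 1, 7500), (x3, 23, Ivy, 14, 8, 4190), (x3, 23, Ivy, 25, 1, 7140), (x3, 23, Ivy, 25, 1, 7500), (x3, 23, Ivy, 25, 8, 4190), (x3, 23, Ivy, 29, 1, 7140), (x3, 23, Ivy, 29, 1, 7500), (x3, 23, Ivy, 29, 8, 4190), (x3, 7, Dee, 14, 1, 7140), (x3, 7, Dee, 14, 1, 7500), (x3, 7, Dee, 14, 8, 4190), (x3, 7, Dee, 25, 1, 7140), (x3, 7, Dee, 25, 1, 7500), (x3, 7, Dee, 25, 8, 4190), (x3, 7, Dee, 29, 1, 7140), (x3, 7, Dee, 29, 1, 7500), (x3, 7, Dee, 29, 8, 4190), (x3, 9, Sam, 14, 1, 7140), (x3, 9, Sam, 14, 1, 7500), (x3, 9, Sam, 14, 8, 4190), (x3, 9, Sam, 25, 1, 7140), (x3, 9, Sam, 25, 1, 7500), (x3, 9, Sam, 25, 8, 4190), (x3, 9, Sam, 29, 1, 7140), (x3, 9, Sam, 29, 1, 7500), (x3, 9, Sam, 29, 8, 4190)}.
Filtering on floor > 1 leaves {(cs, 16, Ada, 10, 3, 3700), (cs, 16, Ada, 10, 7, 1140), (cs, 16, Ada, 10, 7, 6720), (cs, 16, Ada, 14, 3, 3700), (cs, 16, Ada, 14, 7, 1140), (cs, 16, Ada, 14, 7, 6720), (cs, 16, Ada, 19, 3, 3700), (cs, 16, Ada, 19, 7, 1140), (cs, 16, Ada, 19, 7, 6720), (cs, 16, Ada, 3, 3, 3700), (cs, 16, Ada, 3, 7, 1140), (cs, 16, Ada, 3, 7, 6720), (cs, 16, Ada, 30, 3, 3700), (cs, 16, Ada, 30, 7, 1140), (cs, 16, Ada, 30, 7, 6720), (cs, 16, Ada, 6, 3, 3700), (cs, 16, Ada, 6, 7, 1140), (cs, 16, Ada, 6, 7, 6720), (cs, 19, Xia, 10, 3, 3700), (cs, 19, Xia, 10, 7, 1140), (cs, 19, Xia, 10, 7, 6720), (cs, 19, Xia, 14, 3, 3700), (cs, 19, Xia, 14, 7, 1140), (cs, 19, Xia, 14, 7, 6720), (cs, 19, Xia, 19, 3, 3700), (cs, 19, Xia, 19, 7, 1140), (cs, 19, Xia, 19, 7, 6720), (cs, 19, Xia, 3, 3, 3700), (cs, 19, Xia, 3, 7, 1140), (cs, 19, Xia, 3, 7, 6720), (cs, 19, Xia, 30, 3, 3700), (cs, 19, Xia, 30, 7, 1140), (cs, 19, Xia, 30, 7, 6720), (cs, 19, Xia, 6, 3, 3700), (cs, 19, Xia, 6, 7, 1140), (cs, 19, Xia, 6, 7, 6720), (x3, 22, Ada, 14, 8, 4190), (x3, 22, Ada, 25, 8, 4190), (x3, 22, Ada, 29, 8, 4190), (x3, 23, Ivy, 14, 8, 4190), (x3, 23, Ivy, 25, 8, 4190), (x3, 23, Ivy, 29, 8, 4190), (x3, 7, Dee, 14, 8, 4190), (x3, 7, Dee, 25, 8, 4190), (x3, 7, Dee, 29, 8, 4190), (x3, 9, Sam, 14, 8, 4190), (x3, 9, Sam, 25, 8, 4190), (x3, 9, Sam, 29, 8, 4190)}.
π[dept, salary, name]: project onto (dept, salary, name) (38 duplicate(s) eliminated) → {(cs, 1140, Ada), (cs, 1140, Xia), (cs, 3700, Ada), (cs, 3700, Xia), (cs, 6720, Ada), (cs, 6720, Xia), (x3, 4190, Ada), (x3, 4190, Dee), (x3, 4190, Ivy), (x3, 4190, Sam)}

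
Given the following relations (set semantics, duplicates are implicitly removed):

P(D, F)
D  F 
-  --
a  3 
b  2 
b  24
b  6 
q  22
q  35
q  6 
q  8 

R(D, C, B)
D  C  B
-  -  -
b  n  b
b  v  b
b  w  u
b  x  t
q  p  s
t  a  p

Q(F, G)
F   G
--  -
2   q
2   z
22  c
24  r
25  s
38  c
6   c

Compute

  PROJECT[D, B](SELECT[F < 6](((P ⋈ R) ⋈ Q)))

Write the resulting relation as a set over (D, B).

Natural join on D: {(b, 2, n, b), (b, 2, v, b), (b, 2, w, u), (b, 2, x, t), (b, 24, n, b), (b, 24, v, b), (b, 24, w, u), (b, 24, x, t), (b, 6, n, b), (b, 6, v, b), (b, 6, w, u), (b, 6, x, t), (q, 22, p, s), (q, 35, p, s), (q, 6, p, s), (q, 8, p, s)}
Natural join on F: {(b, 2, n, b, q), (b, 2, n, b, z), (b, 2, v, b, q), (b, 2, v, b, z), (b, 2, w, u, q), (b, 2, w, u, z), (b, 2, x, t, q), (b, 2, x, t, z), (b, 24, n, b, r), (b, 24, v, b, r), (b, 24, w, u, r), (b, 24, x, t, r), (b, 6, n, b, c), (b, 6, v, b, c), (b, 6, w, u, c), (b, 6, x, t, c), (q, 22, p, s, c), (q, 6, p, s, c)}
Apply σ_{F < 6}; surviving tuples: {(b, 2, n, b, q), (b, 2, n, b, z), (b, 2, v, b, q), (b, 2, v, b, z), (b, 2, w, u, q), (b, 2, w, u, z), (b, 2, x, t, q), (b, 2, x, t, z)}
Keep only column(s) D, B (5 duplicate(s) eliminated): {(b, b), (b, t), (b, u)}

{(b, b), (b, t), (b, u)}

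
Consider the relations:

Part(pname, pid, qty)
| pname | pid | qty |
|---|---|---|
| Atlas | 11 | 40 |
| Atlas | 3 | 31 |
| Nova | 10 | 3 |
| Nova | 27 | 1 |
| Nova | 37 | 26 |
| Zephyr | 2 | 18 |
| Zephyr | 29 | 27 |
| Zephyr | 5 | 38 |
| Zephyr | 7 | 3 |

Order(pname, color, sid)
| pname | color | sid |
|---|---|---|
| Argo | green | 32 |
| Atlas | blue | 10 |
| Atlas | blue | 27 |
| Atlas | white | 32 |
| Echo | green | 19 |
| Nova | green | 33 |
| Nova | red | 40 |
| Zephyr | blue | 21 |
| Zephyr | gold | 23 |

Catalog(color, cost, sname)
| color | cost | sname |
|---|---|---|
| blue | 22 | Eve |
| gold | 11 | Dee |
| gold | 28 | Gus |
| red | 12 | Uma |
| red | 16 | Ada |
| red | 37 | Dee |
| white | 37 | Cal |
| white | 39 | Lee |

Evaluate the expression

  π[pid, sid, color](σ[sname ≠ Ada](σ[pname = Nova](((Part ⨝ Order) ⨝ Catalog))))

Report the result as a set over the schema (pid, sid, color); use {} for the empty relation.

{(10, 40, red), (27, 40, red), (37, 40, red)}

Joining Part and Order on pname yields {(Atlas, 11, 40, blue, 10), (Atlas, 11, 40, blue, 27), (Atlas, 11, 40, white, 32), (Atlas, 3, 31, blue, 10), (Atlas, 3, 31, blue, 27), (Atlas, 3, 31, white, 32), (Nova, 10, 3, green, 33), (Nova, 10, 3, red, 40), (Nova, 27, 1, green, 33), (Nova, 27, 1, red, 40), (Nova, 37, 26, green, 33), (Nova, 37, 26, red, 40), (Zephyr, 2, 18, blue, 21), (Zephyr, 2, 18, gold, 23), (Zephyr, 29, 27, blue, 21), (Zephyr, 29, 27, gold, 23), (Zephyr, 5, 38, blue, 21), (Zephyr, 5, 38, gold, 23), (Zephyr, 7, 3, blue, 21), (Zephyr, 7, 3, gold, 23)}.
Joining (Part ⨝ Order) and Catalog on color yields {(Atlas, 11, 40, blue, 10, 22, Eve), (Atlas, 11, 40, blue, 27, 22, Eve), (Atlas, 11, 40, white, 32, 37, Cal), (Atlas, 11, 40, white, 32, 39, Lee), (Atlas, 3, 31, blue, 10, 22, Eve), (Atlas, 3, 31, blue, 27, 22, Eve), (Atlas, 3, 31, white, 32, 37, Cal), (Atlas, 3, 31, white, 32, 39, Lee), (Nova, 10, 3, red, 40, 12, Uma), (Nova, 10, 3, red, 40, 16, Ada), (Nova, 10, 3, red, 40, 37, Dee), (Nova, 27, 1, red, 40, 12, Uma), (Nova, 27, 1, red, 40, 16, Ada), (Nova, 27, 1, red, 40, 37, Dee), (Nova, 37, 26, red, 40, 12, Uma), (Nova, 37, 26, red, 40, 16, Ada), (Nova, 37, 26, red, 40, 37, Dee), (Zephyr, 2, 18, blue, 21, 22, Eve), (Zephyr, 2, 18, gold, 23, 11, Dee), (Zephyr, 2, 18, gold, 23, 28, Gus), (Zephyr, 29, 27, blue, 21, 22, Eve), (Zephyr, 29, 27, gold, 23, 11, Dee), (Zephyr, 29, 27, gold, 23, 28, Gus), (Zephyr, 5, 38, blue, 21, 22, Eve), (Zephyr, 5, 38, gold, 23, 11, Dee), (Zephyr, 5, 38, gold, 23, 28, Gus), (Zephyr, 7, 3, blue, 21, 22, Eve), (Zephyr, 7, 3, gold, 23, 11, Dee), (Zephyr, 7, 3, gold, 23, 28, Gus)}.
Filtering on pname = Nova leaves {(Nova, 10, 3, red, 40, 12, Uma), (Nova, 10, 3, red, 40, 16, Ada), (Nova, 10, 3, red, 40, 37, Dee), (Nova, 27, 1, red, 40, 12, Uma), (Nova, 27, 1, red, 40, 16, Ada), (Nova, 27, 1, red, 40, 37, Dee), (Nova, 37, 26, red, 40, 12, Uma), (Nova, 37, 26, red, 40, 16, Ada), (Nova, 37, 26, red, 40, 37, Dee)}.
Filtering on sname ≠ Ada leaves {(Nova, 10, 3, red, 40, 12, Uma), (Nova, 10, 3, red, 40, 37, Dee), (Nova, 27, 1, red, 40, 12, Uma), (Nova, 27, 1, red, 40, 37, Dee), (Nova, 37, 26, red, 40, 12, Uma), (Nova, 37, 26, red, 40, 37, Dee)}.
Projecting to pid, sid, color (3 duplicate(s) eliminated): {(10, 40, red), (27, 40, red), (37, 40, red)}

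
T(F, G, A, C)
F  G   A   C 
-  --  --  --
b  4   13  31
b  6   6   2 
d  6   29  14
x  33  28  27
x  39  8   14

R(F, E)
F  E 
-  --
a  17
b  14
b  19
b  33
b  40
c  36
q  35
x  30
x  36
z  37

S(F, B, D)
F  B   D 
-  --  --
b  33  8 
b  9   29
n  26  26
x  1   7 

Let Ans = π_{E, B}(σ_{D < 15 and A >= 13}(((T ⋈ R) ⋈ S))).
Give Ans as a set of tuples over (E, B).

Joining T and R on F yields {(b, 4, 13, 31, 14), (b, 4, 13, 31, 19), (b, 4, 13, 31, 33), (b, 4, 13, 31, 40), (b, 6, 6, 2, 14), (b, 6, 6, 2, 19), (b, 6, 6, 2, 33), (b, 6, 6, 2, 40), (x, 33, 28, 27, 30), (x, 33, 28, 27, 36), (x, 39, 8, 14, 30), (x, 39, 8, 14, 36)}.
Joining (T ⋈ R) and S on F yields {(b, 4, 13, 31, 14, 33, 8), (b, 4, 13, 31, 14, 9, 29), (b, 4, 13, 31, 19, 33, 8), (b, 4, 13, 31, 19, 9, 29), (b, 4, 13, 31, 33, 33, 8), (b, 4, 13, 31, 33, 9, 29), (b, 4, 13, 31, 40, 33, 8), (b, 4, 13, 31, 40, 9, 29), (b, 6, 6, 2, 14, 33, 8), (b, 6, 6, 2, 14, 9, 29), (b, 6, 6, 2, 19, 33, 8), (b, 6, 6, 2, 19, 9, 29), (b, 6, 6, 2, 33, 33, 8), (b, 6, 6, 2, 33, 9, 29), (b, 6, 6, 2, 40, 33, 8), (b, 6, 6, 2, 40, 9, 29), (x, 33, 28, 27, 30, 1, 7), (x, 33, 28, 27, 36, 1, 7), (x, 39, 8, 14, 30, 1, 7), (x, 39, 8, 14, 36, 1, 7)}.
Filtering on D < 15 and A >= 13 leaves {(b, 4, 13, 31, 14, 33, 8), (b, 4, 13, 31, 19, 33, 8), (b, 4, 13, 31, 33, 33, 8), (b, 4, 13, 31, 40, 33, 8), (x, 33, 28, 27, 30, 1, 7), (x, 33, 28, 27, 36, 1, 7)}.
Keep only column(s) E, B: {(14, 33), (19, 33), (30, 1), (33, 33), (36, 1), (40, 33)}

{(14, 33), (19, 33), (30, 1), (33, 33), (36, 1), (40, 33)}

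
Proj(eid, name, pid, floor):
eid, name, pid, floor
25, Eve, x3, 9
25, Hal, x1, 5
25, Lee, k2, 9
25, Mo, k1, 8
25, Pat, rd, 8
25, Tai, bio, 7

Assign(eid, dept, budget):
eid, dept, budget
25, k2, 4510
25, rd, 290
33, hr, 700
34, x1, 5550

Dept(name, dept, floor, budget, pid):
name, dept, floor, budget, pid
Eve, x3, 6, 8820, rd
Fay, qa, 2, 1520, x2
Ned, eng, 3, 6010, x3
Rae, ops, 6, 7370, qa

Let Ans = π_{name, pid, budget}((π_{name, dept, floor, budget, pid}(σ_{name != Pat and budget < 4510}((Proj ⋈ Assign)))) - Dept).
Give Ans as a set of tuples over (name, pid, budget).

Joining Proj and Assign on eid yields {(25, Eve, x3, 9, k2, 4510), (25, Eve, x3, 9, rd, 290), (25, Hal, x1, 5, k2, 4510), (25, Hal, x1, 5, rd, 290), (25, Lee, k2, 9, k2, 4510), (25, Lee, k2, 9, rd, 290), (25, Mo, k1, 8, k2, 4510), (25, Mo, k1, 8, rd, 290), (25, Pat, rd, 8, k2, 4510), (25, Pat, rd, 8, rd, 290), (25, Tai, bio, 7, k2, 4510), (25, Tai, bio, 7, rd, 290)}.
Selection name != Pat and budget < 4510: {(25, Eve, x3, 9, rd, 290), (25, Hal, x1, 5, rd, 290), (25, Lee, k2, 9, rd, 290), (25, Mo, k1, 8, rd, 290), (25, Tai, bio, 7, rd, 290)}
Projecting to name, dept, floor, budget, pid: {(Eve, rd, 9, 290, x3), (Hal, rd, 5, 290, x1), (Lee, rd, 9, 290, k2), (Mo, rd, 8, 290, k1), (Tai, rd, 7, 290, bio)}
Taking the difference: {(Eve, rd, 9, 290, x3), (Hal, rd, 5, 290, x1), (Lee, rd, 9, 290, k2), (Mo, rd, 8, 290, k1), (Tai, rd, 7, 290, bio)}
Projecting to name, pid, budget: {(Eve, x3, 290), (Hal, x1, 290), (Lee, k2, 290), (Mo, k1, 290), (Tai, bio, 290)}

{(Eve, x3, 290), (Hal, x1, 290), (Lee, k2, 290), (Mo, k1, 290), (Tai, bio, 290)}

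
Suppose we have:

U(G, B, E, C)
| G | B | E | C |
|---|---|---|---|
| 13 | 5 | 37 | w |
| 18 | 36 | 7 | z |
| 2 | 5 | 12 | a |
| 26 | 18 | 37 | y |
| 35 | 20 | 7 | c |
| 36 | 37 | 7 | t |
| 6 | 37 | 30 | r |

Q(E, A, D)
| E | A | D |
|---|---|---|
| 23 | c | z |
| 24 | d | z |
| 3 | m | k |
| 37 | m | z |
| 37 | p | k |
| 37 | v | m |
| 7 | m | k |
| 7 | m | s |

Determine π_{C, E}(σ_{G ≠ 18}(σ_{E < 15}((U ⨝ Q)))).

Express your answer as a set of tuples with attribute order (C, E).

U ⋈ Q (natural join on E): {(13, 5, 37, w, m, z), (13, 5, 37, w, p, k), (13, 5, 37, w, v, m), (18, 36, 7, z, m, k), (18, 36, 7, z, m, s), (26, 18, 37, y, m, z), (26, 18, 37, y, p, k), (26, 18, 37, y, v, m), (35, 20, 7, c, m, k), (35, 20, 7, c, m, s), (36, 37, 7, t, m, k), (36, 37, 7, t, m, s)}
Apply σ_{E < 15}; surviving tuples: {(18, 36, 7, z, m, k), (18, 36, 7, z, m, s), (35, 20, 7, c, m, k), (35, 20, 7, c, m, s), (36, 37, 7, t, m, k), (36, 37, 7, t, m, s)}
Apply σ_{G ≠ 18}; surviving tuples: {(35, 20, 7, c, m, k), (35, 20, 7, c, m, s), (36, 37, 7, t, m, k), (36, 37, 7, t, m, s)}
Projecting to C, E (2 duplicate(s) eliminated): {(c, 7), (t, 7)}

{(c, 7), (t, 7)}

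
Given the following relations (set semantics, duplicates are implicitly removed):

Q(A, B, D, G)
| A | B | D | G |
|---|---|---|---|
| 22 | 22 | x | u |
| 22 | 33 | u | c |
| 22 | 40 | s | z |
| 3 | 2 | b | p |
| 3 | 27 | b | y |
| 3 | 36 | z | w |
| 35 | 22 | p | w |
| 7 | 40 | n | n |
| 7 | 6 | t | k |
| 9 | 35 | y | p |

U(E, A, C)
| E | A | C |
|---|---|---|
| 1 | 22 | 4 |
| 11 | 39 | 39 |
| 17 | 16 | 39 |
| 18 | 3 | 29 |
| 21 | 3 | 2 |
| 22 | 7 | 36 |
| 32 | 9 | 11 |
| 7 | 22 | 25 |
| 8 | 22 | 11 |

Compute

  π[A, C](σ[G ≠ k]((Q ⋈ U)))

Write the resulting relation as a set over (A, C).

Q ⋈ U (natural join on A): {(22, 22, x, u, 1, 4), (22, 22, x, u, 7, 25), (22, 22, x, u, 8, 11), (22, 33, u, c, 1, 4), (22, 33, u, c, 7, 25), (22, 33, u, c, 8, 11), (22, 40, s, z, 1, 4), (22, 40, s, z, 7, 25), (22, 40, s, z, 8, 11), (3, 2, b, p, 18, 29), (3, 2, b, p, 21, 2), (3, 27, b, y, 18, 29), (3, 27, b, y, 21, 2), (3, 36, z, w, 18, 29), (3, 36, z, w, 21, 2), (7, 40, n, n, 22, 36), (7, 6, t, k, 22, 36), (9, 35, y, p, 32, 11)}
σ[G ≠ k]: keep tuples satisfying G ≠ k → {(22, 22, x, u, 1, 4), (22, 22, x, u, 7, 25), (22, 22, x, u, 8, 11), (22, 33, u, c, 1, 4), (22, 33, u, c, 7, 25), (22, 33, u, c, 8, 11), (22, 40, s, z, 1, 4), (22, 40, s, z, 7, 25), (22, 40, s, z, 8, 11), (3, 2, b, p, 18, 29), (3, 2, b, p, 21, 2), (3, 27, b, y, 18, 29), (3, 27, b, y, 21, 2), (3, 36, z, w, 18, 29), (3, 36, z, w, 21, 2), (7, 40, n, n, 22, 36), (9, 35, y, p, 32, 11)}
Projecting to A, C (10 duplicate(s) eliminated): {(22, 11), (22, 25), (22, 4), (3, 2), (3, 29), (7, 36), (9, 11)}

{(22, 11), (22, 25), (22, 4), (3, 2), (3, 29), (7, 36), (9, 11)}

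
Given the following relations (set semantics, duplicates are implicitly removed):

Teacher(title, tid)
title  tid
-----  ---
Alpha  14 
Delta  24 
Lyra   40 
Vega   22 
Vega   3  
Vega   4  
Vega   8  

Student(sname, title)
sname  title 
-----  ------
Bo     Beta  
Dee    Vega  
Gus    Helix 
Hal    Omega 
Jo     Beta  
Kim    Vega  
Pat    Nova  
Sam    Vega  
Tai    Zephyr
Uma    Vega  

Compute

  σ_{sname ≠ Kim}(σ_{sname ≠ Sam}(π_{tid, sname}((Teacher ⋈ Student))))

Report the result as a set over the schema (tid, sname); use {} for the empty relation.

{(22, Dee), (22, Uma), (3, Dee), (3, Uma), (4, Dee), (4, Uma), (8, Dee), (8, Uma)}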